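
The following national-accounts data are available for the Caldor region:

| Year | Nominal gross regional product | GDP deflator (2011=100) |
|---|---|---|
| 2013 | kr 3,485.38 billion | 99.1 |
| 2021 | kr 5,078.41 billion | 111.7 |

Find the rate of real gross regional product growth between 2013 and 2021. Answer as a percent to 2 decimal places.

29.27%

Deflate each year: 2013 → 3485.38/0.991 = 3517.03; 2021 → 5078.41/1.117 = 4546.47.
So real gross regional product changed by 4546.47/3517.03 − 1 = 0.2927, i.e. 29.27%.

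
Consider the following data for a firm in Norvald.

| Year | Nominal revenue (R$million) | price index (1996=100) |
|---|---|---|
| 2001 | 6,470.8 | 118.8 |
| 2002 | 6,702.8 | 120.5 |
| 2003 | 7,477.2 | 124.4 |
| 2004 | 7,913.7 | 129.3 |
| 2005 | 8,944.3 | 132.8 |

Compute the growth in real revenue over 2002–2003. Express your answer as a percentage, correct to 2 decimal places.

Real revenue 2002 = 6702.8/1.205 = 5562.49.
Real revenue 2003 = 7477.2/1.244 = 6010.61.
Change = 6010.61/5562.49 − 1 = 0.0806.

8.06%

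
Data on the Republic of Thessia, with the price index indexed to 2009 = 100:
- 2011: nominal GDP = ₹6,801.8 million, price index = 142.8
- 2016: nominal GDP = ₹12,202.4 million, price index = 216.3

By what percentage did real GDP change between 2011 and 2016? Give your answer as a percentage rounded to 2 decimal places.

18.44%

Real GDP 2011 = 6801.8 / 1.428 = 4763.17.
Real GDP 2016 = 12202.4 / 2.163 = 5641.42.
Real growth = 5641.42 / 4763.17 − 1 = 0.1844.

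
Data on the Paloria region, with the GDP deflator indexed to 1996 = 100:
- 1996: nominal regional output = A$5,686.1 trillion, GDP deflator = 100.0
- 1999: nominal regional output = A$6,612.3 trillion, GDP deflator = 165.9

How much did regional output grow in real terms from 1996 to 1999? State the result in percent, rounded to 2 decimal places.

Real regional output 1996 = 5686.1 / 1.000 = 5686.10.
Real regional output 1999 = 6612.3 / 1.659 = 3985.71.
Real growth = 3985.71 / 5686.10 − 1 = -0.2990.

-29.90%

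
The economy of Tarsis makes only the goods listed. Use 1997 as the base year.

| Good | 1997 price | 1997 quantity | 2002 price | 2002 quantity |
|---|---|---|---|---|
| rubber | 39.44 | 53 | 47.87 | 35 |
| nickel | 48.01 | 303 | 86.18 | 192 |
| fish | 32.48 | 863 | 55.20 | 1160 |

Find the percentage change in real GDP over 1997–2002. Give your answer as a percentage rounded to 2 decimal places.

8.08%

Real GDP 1997 = Nominal GDP 1997 = 39.44·53 + 48.01·303 + 32.48·863 = 44667.59.
Real GDP 2002 (at 1997 prices) = 39.44·35 + 48.01·192 + 32.48·1160 = 48275.12.
Real growth = 48275.12/44667.59 − 1 = 0.0808.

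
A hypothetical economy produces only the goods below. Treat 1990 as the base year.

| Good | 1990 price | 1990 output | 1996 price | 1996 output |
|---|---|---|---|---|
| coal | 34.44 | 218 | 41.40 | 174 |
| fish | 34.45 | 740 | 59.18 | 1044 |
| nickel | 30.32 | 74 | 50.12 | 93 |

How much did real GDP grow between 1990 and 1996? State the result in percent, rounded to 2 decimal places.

27.05%

Real GDP 1990 = Nominal GDP 1990 = 34.44·218 + 34.45·740 + 30.32·74 = 35244.60.
Real GDP 1996 (at 1990 prices) = 34.44·174 + 34.45·1044 + 30.32·93 = 44778.12.
Real growth = 44778.12/35244.60 − 1 = 0.2705.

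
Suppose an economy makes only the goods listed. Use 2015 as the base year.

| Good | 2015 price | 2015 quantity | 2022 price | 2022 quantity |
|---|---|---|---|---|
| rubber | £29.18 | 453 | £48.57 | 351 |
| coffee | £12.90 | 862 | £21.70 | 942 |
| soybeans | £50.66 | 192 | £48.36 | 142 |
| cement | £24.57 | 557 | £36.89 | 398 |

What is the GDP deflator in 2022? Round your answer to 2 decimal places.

Nominal GDP 2022 = 48.57·351 + 21.70·942 + 48.36·142 + 36.89·398 = 59038.81.
Real GDP 2022 (at 2015 prices) = 29.18·351 + 12.90·942 + 50.66·142 + 24.57·398 = 39366.56.
Deflator = Nominal/Real × 100 = 59038.81/39366.56 × 100 = 149.972.

149.97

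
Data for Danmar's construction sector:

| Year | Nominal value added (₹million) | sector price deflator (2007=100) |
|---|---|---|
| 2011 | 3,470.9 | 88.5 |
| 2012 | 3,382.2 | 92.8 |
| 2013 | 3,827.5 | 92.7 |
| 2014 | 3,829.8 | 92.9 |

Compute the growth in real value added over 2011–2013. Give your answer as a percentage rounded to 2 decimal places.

Real value added 2011 = 3470.9/0.885 = 3921.92.
Real value added 2013 = 3827.5/0.927 = 4128.91.
Change = 4128.91/3921.92 − 1 = 0.0528.

5.28%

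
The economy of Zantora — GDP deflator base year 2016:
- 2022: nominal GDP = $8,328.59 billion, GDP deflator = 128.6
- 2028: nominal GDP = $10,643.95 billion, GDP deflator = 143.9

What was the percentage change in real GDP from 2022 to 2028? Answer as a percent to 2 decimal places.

Deflate each year: 2022 → 8328.59/1.286 = 6476.35; 2028 → 10643.95/1.439 = 7396.77.
So real GDP changed by 7396.77/6476.35 − 1 = 0.1421, i.e. 14.21%.

14.21%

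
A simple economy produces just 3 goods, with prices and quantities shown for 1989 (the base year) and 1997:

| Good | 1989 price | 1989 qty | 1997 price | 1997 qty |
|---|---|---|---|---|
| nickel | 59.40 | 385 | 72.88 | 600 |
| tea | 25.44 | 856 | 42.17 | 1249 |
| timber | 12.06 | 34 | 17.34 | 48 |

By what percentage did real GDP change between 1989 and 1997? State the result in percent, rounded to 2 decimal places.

Real GDP 1989 = Nominal GDP 1989 = 59.40·385 + 25.44·856 + 12.06·34 = 45055.68.
Real GDP 1997 (at 1989 prices) = 59.40·600 + 25.44·1249 + 12.06·48 = 67993.44.
Real growth = 67993.44/45055.68 − 1 = 0.5091.

50.91%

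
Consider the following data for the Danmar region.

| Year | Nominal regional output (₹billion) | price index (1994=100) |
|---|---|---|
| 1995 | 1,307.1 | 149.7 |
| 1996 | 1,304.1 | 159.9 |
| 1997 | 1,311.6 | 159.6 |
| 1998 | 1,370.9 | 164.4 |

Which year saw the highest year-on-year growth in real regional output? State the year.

1998

1996: real = 1304.1/1.599 = 815.57; growth vs 1995 (873.15) = -6.59%.
1997: real = 1311.6/1.596 = 821.80; growth vs 1996 (815.57) = 0.76%.
1998: real = 1370.9/1.644 = 833.88; growth vs 1997 (821.80) = 1.47%.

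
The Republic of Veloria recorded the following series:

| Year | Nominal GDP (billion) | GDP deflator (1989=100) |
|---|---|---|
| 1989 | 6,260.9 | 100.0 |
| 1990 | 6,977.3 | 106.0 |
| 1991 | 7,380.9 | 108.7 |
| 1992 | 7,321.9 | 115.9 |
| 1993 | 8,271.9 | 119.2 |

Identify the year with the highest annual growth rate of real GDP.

1993

1990: real = 6977.3/1.060 = 6582.36; growth vs 1989 (6260.90) = 5.13%.
1991: real = 7380.9/1.087 = 6790.16; growth vs 1990 (6582.36) = 3.16%.
1992: real = 7321.9/1.159 = 6317.43; growth vs 1991 (6790.16) = -6.96%.
1993: real = 8271.9/1.192 = 6939.51; growth vs 1992 (6317.43) = 9.85%.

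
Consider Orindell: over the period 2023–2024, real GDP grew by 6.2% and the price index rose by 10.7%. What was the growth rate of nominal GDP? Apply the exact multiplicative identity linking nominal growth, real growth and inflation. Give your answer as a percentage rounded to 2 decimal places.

(1 + g_nom) = (1 + g_real)(1 + π) = 1.0620 × 1.1070 = 1.17563.

17.56%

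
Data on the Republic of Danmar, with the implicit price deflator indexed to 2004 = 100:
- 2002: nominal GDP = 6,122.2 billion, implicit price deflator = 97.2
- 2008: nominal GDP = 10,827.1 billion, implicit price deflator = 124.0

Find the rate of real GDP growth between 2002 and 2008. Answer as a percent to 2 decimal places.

38.63%

Deflate each year: 2002 → 6122.2/0.972 = 6298.56; 2008 → 10827.1/1.240 = 8731.53.
So real GDP changed by 8731.53/6298.56 − 1 = 0.3863, i.e. 38.63%.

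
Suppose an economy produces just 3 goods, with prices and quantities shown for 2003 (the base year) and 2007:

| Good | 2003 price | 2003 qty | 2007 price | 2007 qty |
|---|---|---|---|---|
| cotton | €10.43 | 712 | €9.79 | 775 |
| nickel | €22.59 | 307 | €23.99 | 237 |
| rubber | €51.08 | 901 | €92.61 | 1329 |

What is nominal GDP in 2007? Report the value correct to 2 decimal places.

€136351.57

Nominal GDP 2007 = Σ (p_2007 × q_2007) = 9.79·775 + 23.99·237 + 92.61·1329 = 136351.57.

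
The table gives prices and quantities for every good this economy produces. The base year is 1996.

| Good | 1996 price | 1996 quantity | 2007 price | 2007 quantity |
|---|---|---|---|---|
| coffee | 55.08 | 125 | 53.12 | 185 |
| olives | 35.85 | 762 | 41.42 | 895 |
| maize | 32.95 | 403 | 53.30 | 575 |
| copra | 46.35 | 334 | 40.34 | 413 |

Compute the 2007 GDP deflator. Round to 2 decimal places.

117.22

Nominal GDP 2007 = 53.12·185 + 41.42·895 + 53.30·575 + 40.34·413 = 94206.02.
Real GDP 2007 (at 1996 prices) = 55.08·185 + 35.85·895 + 32.95·575 + 46.35·413 = 80364.35.
Deflator = Nominal/Real × 100 = 94206.02/80364.35 × 100 = 117.224.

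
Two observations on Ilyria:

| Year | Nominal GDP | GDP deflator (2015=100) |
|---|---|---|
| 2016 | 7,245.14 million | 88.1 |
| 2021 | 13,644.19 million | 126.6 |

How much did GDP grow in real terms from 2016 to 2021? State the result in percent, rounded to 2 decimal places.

Real GDP 2016 = 7245.14 / 0.881 = 8223.77.
Real GDP 2021 = 13644.19 / 1.266 = 10777.40.
Real growth = 10777.40 / 8223.77 − 1 = 0.3105.

31.05%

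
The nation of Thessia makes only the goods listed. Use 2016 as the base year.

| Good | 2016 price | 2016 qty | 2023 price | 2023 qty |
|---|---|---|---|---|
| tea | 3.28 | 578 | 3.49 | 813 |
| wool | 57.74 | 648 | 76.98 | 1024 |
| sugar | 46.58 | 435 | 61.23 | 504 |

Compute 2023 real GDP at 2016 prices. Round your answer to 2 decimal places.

Real GDP 2023 = Σ (p_2016 × q_2023) = 3.28·813 + 57.74·1024 + 46.58·504 = 85268.72.

85268.72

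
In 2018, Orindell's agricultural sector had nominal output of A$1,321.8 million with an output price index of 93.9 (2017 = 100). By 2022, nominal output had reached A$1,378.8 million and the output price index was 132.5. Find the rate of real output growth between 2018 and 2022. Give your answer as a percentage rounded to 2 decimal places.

Real output 2018 = 1321.8 / 0.939 = 1407.67.
Real output 2022 = 1378.8 / 1.325 = 1040.60.
Real growth = 1040.60 / 1407.67 − 1 = -0.2608.

-26.08%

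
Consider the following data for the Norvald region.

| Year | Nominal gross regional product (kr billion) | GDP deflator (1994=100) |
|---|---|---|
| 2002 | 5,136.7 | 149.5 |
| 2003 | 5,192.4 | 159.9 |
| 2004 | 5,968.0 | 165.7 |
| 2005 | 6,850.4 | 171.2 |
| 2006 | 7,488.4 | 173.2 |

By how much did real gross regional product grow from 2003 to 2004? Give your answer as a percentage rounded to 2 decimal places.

10.91%

Real gross regional product 2003 = 5192.4/1.599 = 3247.28.
Real gross regional product 2004 = 5968.0/1.657 = 3601.69.
Change = 3601.69/3247.28 − 1 = 0.1091.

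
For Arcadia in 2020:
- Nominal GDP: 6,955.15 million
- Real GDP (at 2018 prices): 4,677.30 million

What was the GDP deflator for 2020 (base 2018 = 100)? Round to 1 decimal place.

GDP deflator = (Nominal / Real) × 100 = 6955.15 / 4677.30 × 100 = 148.70.

148.7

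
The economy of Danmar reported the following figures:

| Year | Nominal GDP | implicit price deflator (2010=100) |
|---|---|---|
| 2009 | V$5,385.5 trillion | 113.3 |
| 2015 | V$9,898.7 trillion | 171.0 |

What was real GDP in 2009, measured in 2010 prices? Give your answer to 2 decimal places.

V$4,753.31 trillion

Real GDP = Nominal / (implicit price deflator/100) = 5385.5 / 1.133 = 4753.31.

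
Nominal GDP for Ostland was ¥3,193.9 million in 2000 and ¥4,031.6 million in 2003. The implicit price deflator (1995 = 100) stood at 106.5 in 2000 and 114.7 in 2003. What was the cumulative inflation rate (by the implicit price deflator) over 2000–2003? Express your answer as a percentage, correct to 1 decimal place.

7.7%

Price-level change = 114.7 / 106.5 − 1 = 0.0770.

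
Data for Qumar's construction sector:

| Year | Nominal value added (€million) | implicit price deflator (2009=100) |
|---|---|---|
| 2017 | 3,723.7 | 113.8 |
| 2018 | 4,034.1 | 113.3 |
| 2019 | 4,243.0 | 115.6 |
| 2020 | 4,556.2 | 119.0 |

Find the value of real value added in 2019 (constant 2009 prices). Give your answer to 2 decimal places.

€3,670.42 million

Real value added 2019 = 4243.0 / 1.156 = 3670.42.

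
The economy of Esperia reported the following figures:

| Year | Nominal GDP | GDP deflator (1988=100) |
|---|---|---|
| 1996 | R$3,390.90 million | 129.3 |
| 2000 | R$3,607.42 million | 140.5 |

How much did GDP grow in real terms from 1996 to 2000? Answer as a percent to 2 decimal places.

Real GDP 1996 = 3390.90 / 1.293 = 2622.51.
Real GDP 2000 = 3607.42 / 1.405 = 2567.56.
Real growth = 2567.56 / 2622.51 − 1 = -0.0210.

-2.10%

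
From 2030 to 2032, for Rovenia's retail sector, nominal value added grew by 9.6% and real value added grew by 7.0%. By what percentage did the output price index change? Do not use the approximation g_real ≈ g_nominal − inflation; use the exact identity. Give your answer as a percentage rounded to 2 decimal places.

2.43%

(1 + g_nom) = (1 + g_real)(1 + π), so π = 1.0960 / 1.0700 − 1 = 0.02430.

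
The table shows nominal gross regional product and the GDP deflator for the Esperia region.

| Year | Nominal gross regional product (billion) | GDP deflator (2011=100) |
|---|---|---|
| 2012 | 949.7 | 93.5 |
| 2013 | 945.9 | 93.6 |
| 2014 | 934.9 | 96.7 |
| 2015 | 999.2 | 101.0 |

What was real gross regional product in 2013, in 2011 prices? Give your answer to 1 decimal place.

1,010.6 billion

Real gross regional product 2013 = 945.9 / 0.936 = 1010.58.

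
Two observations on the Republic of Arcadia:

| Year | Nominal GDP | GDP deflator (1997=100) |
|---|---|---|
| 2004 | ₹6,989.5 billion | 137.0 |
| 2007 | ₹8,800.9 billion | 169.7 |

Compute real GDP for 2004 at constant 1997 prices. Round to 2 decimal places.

₹5,101.82 billion

Real GDP = Nominal / (GDP deflator/100) = 6989.5 / 1.370 = 5101.82.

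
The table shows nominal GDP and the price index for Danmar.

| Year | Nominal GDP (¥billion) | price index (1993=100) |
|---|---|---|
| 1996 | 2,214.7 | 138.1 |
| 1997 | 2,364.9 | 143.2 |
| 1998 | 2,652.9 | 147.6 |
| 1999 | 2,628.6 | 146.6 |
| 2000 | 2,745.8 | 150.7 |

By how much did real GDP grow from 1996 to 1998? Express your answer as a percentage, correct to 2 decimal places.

Real GDP 1996 = 2214.7/1.381 = 1603.69.
Real GDP 1998 = 2652.9/1.476 = 1797.36.
Change = 1797.36/1603.69 − 1 = 0.1208.

12.08%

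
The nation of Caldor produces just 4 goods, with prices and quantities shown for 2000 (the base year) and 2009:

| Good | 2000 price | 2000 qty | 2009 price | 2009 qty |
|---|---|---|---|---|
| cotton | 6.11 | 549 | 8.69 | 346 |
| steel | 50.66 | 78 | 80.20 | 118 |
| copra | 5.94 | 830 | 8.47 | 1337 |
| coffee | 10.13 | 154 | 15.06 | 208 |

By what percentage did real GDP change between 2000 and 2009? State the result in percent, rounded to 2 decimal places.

Real GDP 2000 = Nominal GDP 2000 = 6.11·549 + 50.66·78 + 5.94·830 + 10.13·154 = 13796.09.
Real GDP 2009 (at 2000 prices) = 6.11·346 + 50.66·118 + 5.94·1337 + 10.13·208 = 18140.76.
Real growth = 18140.76/13796.09 − 1 = 0.3149.

31.49%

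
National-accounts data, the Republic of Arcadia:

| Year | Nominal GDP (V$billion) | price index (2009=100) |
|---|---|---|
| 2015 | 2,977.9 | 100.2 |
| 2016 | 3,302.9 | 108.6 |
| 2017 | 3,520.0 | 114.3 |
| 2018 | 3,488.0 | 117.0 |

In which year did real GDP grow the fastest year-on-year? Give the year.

2016

2016: real = 3302.9/1.086 = 3041.34; growth vs 2015 (2971.96) = 2.33%.
2017: real = 3520.0/1.143 = 3079.62; growth vs 2016 (3041.34) = 1.26%.
2018: real = 3488.0/1.170 = 2981.20; growth vs 2017 (3079.62) = -3.20%.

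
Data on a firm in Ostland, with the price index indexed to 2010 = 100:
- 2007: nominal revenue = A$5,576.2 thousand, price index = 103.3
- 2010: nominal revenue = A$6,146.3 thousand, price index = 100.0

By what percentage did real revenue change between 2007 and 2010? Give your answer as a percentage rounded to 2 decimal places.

13.86%

Real revenue 2007 = 5576.2 / 1.033 = 5398.06.
Real revenue 2010 = 6146.3 / 1.000 = 6146.30.
Real growth = 6146.30 / 5398.06 − 1 = 0.1386.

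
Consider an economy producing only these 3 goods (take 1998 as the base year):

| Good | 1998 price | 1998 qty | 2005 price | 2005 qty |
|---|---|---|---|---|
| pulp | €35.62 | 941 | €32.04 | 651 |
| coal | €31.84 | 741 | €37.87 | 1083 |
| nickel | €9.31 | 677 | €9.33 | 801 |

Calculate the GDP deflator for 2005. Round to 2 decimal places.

106.47

Nominal GDP 2005 = 32.04·651 + 37.87·1083 + 9.33·801 = 69344.58.
Real GDP 2005 (at 1998 prices) = 35.62·651 + 31.84·1083 + 9.31·801 = 65128.65.
Deflator = Nominal/Real × 100 = 69344.58/65128.65 × 100 = 106.473.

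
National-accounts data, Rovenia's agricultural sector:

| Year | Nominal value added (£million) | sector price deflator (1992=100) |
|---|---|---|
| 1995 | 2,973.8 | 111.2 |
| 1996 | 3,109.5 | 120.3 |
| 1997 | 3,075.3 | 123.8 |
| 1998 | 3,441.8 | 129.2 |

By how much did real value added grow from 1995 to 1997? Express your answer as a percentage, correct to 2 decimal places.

Real value added 1995 = 2973.8/1.112 = 2674.28.
Real value added 1997 = 3075.3/1.238 = 2484.09.
Change = 2484.09/2674.28 − 1 = -0.0711.

-7.11%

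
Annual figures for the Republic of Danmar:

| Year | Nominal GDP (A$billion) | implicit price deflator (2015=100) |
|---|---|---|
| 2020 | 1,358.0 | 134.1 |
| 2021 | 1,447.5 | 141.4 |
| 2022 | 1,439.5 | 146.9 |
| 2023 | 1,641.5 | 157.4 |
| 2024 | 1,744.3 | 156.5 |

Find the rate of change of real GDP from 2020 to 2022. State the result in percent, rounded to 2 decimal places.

Real GDP 2020 = 1358.0/1.341 = 1012.68.
Real GDP 2022 = 1439.5/1.469 = 979.92.
Change = 979.92/1012.68 − 1 = -0.0323.

-3.23%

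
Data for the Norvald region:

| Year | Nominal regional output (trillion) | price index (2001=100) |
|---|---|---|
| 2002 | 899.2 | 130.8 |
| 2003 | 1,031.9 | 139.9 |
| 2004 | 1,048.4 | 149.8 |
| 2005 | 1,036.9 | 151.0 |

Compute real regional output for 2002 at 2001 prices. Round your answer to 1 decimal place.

Real regional output 2002 = 899.2 / 1.308 = 687.46.

687.5 trillion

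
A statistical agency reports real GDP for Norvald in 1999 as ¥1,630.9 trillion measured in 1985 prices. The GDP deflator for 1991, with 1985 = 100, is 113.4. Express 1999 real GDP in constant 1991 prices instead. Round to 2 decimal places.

Real GDP in 1991 prices = Real GDP in 1985 prices × (P_1991/P_1985) = 1630.9 × 1.134 = 1849.44.

¥1,849.44 trillion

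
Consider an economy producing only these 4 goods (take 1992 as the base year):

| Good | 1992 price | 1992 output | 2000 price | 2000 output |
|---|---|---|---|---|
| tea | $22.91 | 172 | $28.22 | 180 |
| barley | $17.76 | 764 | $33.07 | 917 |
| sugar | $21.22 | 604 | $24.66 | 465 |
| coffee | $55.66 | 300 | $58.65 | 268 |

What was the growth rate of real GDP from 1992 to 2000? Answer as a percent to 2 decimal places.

-3.89%

Real GDP 1992 = Nominal GDP 1992 = 22.91·172 + 17.76·764 + 21.22·604 + 55.66·300 = 47024.04.
Real GDP 2000 (at 1992 prices) = 22.91·180 + 17.76·917 + 21.22·465 + 55.66·268 = 45193.90.
Real growth = 45193.90/47024.04 − 1 = -0.0389.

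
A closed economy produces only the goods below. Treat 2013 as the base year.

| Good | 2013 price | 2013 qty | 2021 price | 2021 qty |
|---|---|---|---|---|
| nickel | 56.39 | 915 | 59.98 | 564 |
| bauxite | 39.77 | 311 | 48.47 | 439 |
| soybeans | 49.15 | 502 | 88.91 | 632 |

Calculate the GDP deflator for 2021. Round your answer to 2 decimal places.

Nominal GDP 2021 = 59.98·564 + 48.47·439 + 88.91·632 = 111298.17.
Real GDP 2021 (at 2013 prices) = 56.39·564 + 39.77·439 + 49.15·632 = 80325.79.
Deflator = Nominal/Real × 100 = 111298.17/80325.79 × 100 = 138.558.

138.56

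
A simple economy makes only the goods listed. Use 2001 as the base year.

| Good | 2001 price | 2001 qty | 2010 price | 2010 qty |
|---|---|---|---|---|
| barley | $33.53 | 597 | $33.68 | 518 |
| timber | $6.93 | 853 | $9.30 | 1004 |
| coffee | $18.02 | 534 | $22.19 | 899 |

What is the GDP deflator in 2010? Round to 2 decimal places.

115.31

Nominal GDP 2010 = 33.68·518 + 9.30·1004 + 22.19·899 = 46732.25.
Real GDP 2010 (at 2001 prices) = 33.53·518 + 6.93·1004 + 18.02·899 = 40526.24.
Deflator = Nominal/Real × 100 = 46732.25/40526.24 × 100 = 115.314.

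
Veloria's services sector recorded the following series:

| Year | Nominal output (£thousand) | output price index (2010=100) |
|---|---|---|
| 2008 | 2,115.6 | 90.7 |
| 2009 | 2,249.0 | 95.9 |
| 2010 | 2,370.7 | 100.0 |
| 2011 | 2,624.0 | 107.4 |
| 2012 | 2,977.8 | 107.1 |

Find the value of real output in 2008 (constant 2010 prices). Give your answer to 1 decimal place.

£2,332.5 thousand

Real output 2008 = 2115.6 / 0.907 = 2332.52.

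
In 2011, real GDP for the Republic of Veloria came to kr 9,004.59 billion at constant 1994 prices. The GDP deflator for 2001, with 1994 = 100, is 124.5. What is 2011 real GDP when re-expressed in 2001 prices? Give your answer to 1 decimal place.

Real GDP in 2001 prices = Real GDP in 1994 prices × (P_2001/P_1994) = 9004.59 × 1.245 = 11210.71.

kr 11,210.7 billion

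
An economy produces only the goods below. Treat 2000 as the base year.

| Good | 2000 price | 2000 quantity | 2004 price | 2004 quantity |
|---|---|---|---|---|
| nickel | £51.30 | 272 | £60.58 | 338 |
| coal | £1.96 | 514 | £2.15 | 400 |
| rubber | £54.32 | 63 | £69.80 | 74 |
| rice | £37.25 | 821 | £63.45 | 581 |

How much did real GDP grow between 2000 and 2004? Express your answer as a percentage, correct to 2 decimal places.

-10.58%

Real GDP 2000 = Nominal GDP 2000 = 51.30·272 + 1.96·514 + 54.32·63 + 37.25·821 = 48965.45.
Real GDP 2004 (at 2000 prices) = 51.30·338 + 1.96·400 + 54.32·74 + 37.25·581 = 43785.33.
Real growth = 43785.33/48965.45 − 1 = -0.1058.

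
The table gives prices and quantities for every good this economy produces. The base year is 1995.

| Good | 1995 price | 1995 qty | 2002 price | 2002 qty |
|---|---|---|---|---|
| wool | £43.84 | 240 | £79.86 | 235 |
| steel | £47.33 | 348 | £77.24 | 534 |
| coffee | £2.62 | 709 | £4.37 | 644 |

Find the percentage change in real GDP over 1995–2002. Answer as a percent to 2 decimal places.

29.16%

Real GDP 1995 = Nominal GDP 1995 = 43.84·240 + 47.33·348 + 2.62·709 = 28850.02.
Real GDP 2002 (at 1995 prices) = 43.84·235 + 47.33·534 + 2.62·644 = 37263.90.
Real growth = 37263.90/28850.02 − 1 = 0.2916.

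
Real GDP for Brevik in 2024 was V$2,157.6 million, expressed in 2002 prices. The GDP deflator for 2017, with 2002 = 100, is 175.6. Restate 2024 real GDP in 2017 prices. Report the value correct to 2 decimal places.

V$3,788.75 million

Real GDP in 2017 prices = Real GDP in 2002 prices × (P_2017/P_2002) = 2157.6 × 1.756 = 3788.75.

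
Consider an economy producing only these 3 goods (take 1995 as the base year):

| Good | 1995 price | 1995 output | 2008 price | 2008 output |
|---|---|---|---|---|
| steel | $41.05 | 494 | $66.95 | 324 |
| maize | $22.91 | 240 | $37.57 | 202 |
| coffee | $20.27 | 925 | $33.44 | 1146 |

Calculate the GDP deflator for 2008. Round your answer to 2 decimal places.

Nominal GDP 2008 = 66.95·324 + 37.57·202 + 33.44·1146 = 67603.18.
Real GDP 2008 (at 1995 prices) = 41.05·324 + 22.91·202 + 20.27·1146 = 41157.44.
Deflator = Nominal/Real × 100 = 67603.18/41157.44 × 100 = 164.255.

164.26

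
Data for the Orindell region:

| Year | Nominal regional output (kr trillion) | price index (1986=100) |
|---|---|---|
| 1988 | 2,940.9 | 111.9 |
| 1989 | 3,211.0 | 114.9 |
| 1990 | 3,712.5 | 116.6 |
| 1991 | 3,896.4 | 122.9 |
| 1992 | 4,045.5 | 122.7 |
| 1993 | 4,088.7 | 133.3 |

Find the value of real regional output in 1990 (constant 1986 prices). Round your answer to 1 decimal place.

kr 3,184.0 trillion

Real regional output 1990 = 3712.5 / 1.166 = 3183.96.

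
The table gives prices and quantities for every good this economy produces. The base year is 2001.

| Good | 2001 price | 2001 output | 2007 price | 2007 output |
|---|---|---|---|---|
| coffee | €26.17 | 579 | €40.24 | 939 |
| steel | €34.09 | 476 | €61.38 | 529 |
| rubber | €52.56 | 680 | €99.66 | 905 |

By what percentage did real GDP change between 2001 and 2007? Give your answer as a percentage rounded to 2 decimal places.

Real GDP 2001 = Nominal GDP 2001 = 26.17·579 + 34.09·476 + 52.56·680 = 67120.07.
Real GDP 2007 (at 2001 prices) = 26.17·939 + 34.09·529 + 52.56·905 = 90174.04.
Real growth = 90174.04/67120.07 − 1 = 0.3435.

34.35%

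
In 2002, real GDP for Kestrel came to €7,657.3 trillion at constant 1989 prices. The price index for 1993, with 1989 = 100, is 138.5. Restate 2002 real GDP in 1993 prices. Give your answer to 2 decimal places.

€10,605.36 trillion

Real GDP in 1993 prices = Real GDP in 1989 prices × (P_1993/P_1989) = 7657.3 × 1.385 = 10605.36.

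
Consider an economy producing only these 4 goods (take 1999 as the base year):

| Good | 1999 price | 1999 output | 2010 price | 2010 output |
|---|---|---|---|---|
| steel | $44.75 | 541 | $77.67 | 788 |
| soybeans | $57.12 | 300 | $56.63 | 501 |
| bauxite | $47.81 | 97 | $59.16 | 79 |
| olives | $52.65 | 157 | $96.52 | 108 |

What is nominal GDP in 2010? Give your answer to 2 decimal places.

Nominal GDP 2010 = Σ (p_2010 × q_2010) = 77.67·788 + 56.63·501 + 59.16·79 + 96.52·108 = 104673.39.

$104673.39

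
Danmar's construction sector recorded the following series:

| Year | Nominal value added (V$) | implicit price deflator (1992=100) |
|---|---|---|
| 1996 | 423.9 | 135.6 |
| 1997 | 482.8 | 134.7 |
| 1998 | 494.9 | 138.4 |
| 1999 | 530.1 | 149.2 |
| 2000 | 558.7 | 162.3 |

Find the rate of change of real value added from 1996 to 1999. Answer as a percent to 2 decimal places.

Real value added 1996 = 423.9/1.356 = 312.61.
Real value added 1999 = 530.1/1.492 = 355.29.
Change = 355.29/312.61 − 1 = 0.1365.

13.65%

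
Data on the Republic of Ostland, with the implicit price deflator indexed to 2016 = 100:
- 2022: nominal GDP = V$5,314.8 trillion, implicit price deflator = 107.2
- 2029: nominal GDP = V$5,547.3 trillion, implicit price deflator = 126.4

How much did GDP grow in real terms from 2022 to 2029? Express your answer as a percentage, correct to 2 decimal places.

Real GDP 2022 = 5314.8 / 1.072 = 4957.84.
Real GDP 2029 = 5547.3 / 1.264 = 4388.69.
Real growth = 4388.69 / 4957.84 − 1 = -0.1148.

-11.48%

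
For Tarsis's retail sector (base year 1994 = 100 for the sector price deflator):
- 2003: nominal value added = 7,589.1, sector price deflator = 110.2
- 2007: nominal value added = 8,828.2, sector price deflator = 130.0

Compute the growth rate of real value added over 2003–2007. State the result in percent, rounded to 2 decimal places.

-1.39%

Deflate each year: 2003 → 7589.1/1.102 = 6886.66; 2007 → 8828.2/1.300 = 6790.92.
So real value added changed by 6790.92/6886.66 − 1 = -0.0139, i.e. -1.39%.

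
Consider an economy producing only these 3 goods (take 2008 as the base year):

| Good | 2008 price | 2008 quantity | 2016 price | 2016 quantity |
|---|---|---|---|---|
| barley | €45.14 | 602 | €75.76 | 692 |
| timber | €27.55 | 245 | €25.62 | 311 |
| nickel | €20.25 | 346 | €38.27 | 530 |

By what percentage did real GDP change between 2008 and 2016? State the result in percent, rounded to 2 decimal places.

23.47%

Real GDP 2008 = Nominal GDP 2008 = 45.14·602 + 27.55·245 + 20.25·346 = 40930.53.
Real GDP 2016 (at 2008 prices) = 45.14·692 + 27.55·311 + 20.25·530 = 50537.43.
Real growth = 50537.43/40930.53 − 1 = 0.2347.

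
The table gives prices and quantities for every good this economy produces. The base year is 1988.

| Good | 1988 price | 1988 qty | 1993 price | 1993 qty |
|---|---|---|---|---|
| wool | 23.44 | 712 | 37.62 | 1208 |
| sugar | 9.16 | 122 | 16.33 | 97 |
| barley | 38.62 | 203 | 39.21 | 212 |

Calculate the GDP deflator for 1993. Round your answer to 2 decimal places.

Nominal GDP 1993 = 37.62·1208 + 16.33·97 + 39.21·212 = 55341.49.
Real GDP 1993 (at 1988 prices) = 23.44·1208 + 9.16·97 + 38.62·212 = 37391.48.
Deflator = Nominal/Real × 100 = 55341.49/37391.48 × 100 = 148.006.

148.01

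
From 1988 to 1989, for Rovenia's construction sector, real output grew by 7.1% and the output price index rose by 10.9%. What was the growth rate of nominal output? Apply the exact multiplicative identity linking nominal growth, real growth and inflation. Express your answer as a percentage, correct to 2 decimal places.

18.77%

(1 + g_nom) = (1 + g_real)(1 + π) = 1.0710 × 1.1090 = 1.18774.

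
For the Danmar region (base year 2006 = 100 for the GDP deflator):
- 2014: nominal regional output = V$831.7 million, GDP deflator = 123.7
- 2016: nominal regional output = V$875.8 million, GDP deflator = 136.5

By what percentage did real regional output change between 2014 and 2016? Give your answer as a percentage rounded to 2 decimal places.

Real regional output 2014 = 831.7 / 1.237 = 672.35.
Real regional output 2016 = 875.8 / 1.365 = 641.61.
Real growth = 641.61 / 672.35 − 1 = -0.0457.

-4.57%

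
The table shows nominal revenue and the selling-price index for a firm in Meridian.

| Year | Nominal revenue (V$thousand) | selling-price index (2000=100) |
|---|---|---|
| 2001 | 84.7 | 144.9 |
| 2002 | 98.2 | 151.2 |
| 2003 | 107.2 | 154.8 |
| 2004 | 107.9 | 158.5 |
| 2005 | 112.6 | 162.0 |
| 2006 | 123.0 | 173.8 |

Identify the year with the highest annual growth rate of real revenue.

2002: real = 98.2/1.512 = 64.95; growth vs 2001 (58.45) = 11.12%.
2003: real = 107.2/1.548 = 69.25; growth vs 2002 (64.95) = 6.62%.
2004: real = 107.9/1.585 = 68.08; growth vs 2003 (69.25) = -1.69%.
2005: real = 112.6/1.620 = 69.51; growth vs 2004 (68.08) = 2.10%.
2006: real = 123.0/1.738 = 70.77; growth vs 2005 (69.51) = 1.81%.

2002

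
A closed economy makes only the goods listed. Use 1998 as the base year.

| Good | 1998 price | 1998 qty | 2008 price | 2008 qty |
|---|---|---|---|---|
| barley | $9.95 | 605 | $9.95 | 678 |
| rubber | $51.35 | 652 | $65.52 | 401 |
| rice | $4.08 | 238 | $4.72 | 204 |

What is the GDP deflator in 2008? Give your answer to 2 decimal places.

Nominal GDP 2008 = 9.95·678 + 65.52·401 + 4.72·204 = 33982.50.
Real GDP 2008 (at 1998 prices) = 9.95·678 + 51.35·401 + 4.08·204 = 28169.77.
Deflator = Nominal/Real × 100 = 33982.50/28169.77 × 100 = 120.635.

120.63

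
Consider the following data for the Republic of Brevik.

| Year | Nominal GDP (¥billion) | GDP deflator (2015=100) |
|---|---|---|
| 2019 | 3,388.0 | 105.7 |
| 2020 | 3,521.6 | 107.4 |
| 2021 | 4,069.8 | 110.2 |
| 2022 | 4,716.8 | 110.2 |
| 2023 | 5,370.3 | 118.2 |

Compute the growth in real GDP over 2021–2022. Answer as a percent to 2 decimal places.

15.90%

Real GDP 2021 = 4069.8/1.102 = 3693.10.
Real GDP 2022 = 4716.8/1.102 = 4280.22.
Change = 4280.22/3693.10 − 1 = 0.1590.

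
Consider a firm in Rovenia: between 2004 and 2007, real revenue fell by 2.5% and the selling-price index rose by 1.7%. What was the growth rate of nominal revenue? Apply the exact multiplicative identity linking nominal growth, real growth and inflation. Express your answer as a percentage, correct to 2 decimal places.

(1 + g_nom) = (1 + g_real)(1 + π) = 0.9750 × 1.0170 = 0.99158.

-0.84%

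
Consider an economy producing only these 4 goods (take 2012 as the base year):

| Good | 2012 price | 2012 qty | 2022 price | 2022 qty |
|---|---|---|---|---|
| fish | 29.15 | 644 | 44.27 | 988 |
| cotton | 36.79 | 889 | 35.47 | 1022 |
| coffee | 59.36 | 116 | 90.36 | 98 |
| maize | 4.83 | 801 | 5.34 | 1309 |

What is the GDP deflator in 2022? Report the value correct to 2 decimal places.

122.02

Nominal GDP 2022 = 44.27·988 + 35.47·1022 + 90.36·98 + 5.34·1309 = 95834.44.
Real GDP 2022 (at 2012 prices) = 29.15·988 + 36.79·1022 + 59.36·98 + 4.83·1309 = 78539.33.
Deflator = Nominal/Real × 100 = 95834.44/78539.33 × 100 = 122.021.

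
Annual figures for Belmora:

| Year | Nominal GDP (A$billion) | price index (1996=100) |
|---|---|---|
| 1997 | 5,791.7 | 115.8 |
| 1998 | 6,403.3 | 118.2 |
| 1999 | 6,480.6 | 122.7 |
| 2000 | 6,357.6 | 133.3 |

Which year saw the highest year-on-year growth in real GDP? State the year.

1998

1998: real = 6403.3/1.182 = 5417.34; growth vs 1997 (5001.47) = 8.31%.
1999: real = 6480.6/1.227 = 5281.66; growth vs 1998 (5417.34) = -2.50%.
2000: real = 6357.6/1.333 = 4769.39; growth vs 1999 (5281.66) = -9.70%.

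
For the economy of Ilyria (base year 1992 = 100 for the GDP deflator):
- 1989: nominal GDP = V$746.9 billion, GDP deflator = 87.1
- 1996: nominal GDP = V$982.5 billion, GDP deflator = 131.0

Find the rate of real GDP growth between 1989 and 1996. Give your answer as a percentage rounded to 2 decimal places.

-12.54%

Deflate each year: 1989 → 746.9/0.871 = 857.52; 1996 → 982.5/1.310 = 750.00.
So real GDP changed by 750.00/857.52 − 1 = -0.1254, i.e. -12.54%.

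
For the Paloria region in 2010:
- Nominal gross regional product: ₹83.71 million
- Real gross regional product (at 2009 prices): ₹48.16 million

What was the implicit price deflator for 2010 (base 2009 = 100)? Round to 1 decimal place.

173.8

implicit price deflator = (Nominal / Real) × 100 = 83.71 / 48.16 × 100 = 173.82.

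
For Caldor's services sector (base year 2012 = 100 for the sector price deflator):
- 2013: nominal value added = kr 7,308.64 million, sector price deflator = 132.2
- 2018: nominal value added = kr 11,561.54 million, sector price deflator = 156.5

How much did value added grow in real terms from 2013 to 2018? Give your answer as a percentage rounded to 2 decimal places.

Real value added 2013 = 7308.64 / 1.322 = 5528.47.
Real value added 2018 = 11561.54 / 1.565 = 7387.57.
Real growth = 7387.57 / 5528.47 − 1 = 0.3363.

33.63%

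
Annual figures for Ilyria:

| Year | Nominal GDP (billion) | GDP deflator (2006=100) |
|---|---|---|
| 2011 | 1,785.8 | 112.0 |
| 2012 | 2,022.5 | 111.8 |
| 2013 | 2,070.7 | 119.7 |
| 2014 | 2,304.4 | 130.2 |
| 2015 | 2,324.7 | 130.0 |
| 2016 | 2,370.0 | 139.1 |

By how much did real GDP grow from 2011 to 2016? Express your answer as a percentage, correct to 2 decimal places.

6.86%

Real GDP 2011 = 1785.8/1.120 = 1594.46.
Real GDP 2016 = 2370.0/1.391 = 1703.81.
Change = 1703.81/1594.46 − 1 = 0.0686.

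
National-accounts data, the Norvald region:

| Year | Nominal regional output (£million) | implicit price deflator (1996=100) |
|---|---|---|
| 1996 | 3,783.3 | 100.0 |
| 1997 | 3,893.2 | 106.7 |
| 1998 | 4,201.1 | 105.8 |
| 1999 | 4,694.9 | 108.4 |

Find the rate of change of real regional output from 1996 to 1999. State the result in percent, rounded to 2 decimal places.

Real regional output 1996 = 3783.3/1.000 = 3783.30.
Real regional output 1999 = 4694.9/1.084 = 4331.09.
Change = 4331.09/3783.30 − 1 = 0.1448.

14.48%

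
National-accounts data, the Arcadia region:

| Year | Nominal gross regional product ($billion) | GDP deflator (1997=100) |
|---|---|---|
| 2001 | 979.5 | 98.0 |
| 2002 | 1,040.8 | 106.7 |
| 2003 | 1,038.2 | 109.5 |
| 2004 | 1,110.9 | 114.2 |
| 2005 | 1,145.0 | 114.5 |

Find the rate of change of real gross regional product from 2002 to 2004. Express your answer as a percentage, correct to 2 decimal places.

-0.27%

Real gross regional product 2002 = 1040.8/1.067 = 975.45.
Real gross regional product 2004 = 1110.9/1.142 = 972.77.
Change = 972.77/975.45 − 1 = -0.0027.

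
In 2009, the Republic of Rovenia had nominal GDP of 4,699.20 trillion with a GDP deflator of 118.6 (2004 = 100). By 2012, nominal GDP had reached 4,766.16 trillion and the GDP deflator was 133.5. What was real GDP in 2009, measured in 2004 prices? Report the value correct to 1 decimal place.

Real GDP = Nominal / (GDP deflator/100) = 4699.20 / 1.186 = 3962.23.

3,962.2 trillion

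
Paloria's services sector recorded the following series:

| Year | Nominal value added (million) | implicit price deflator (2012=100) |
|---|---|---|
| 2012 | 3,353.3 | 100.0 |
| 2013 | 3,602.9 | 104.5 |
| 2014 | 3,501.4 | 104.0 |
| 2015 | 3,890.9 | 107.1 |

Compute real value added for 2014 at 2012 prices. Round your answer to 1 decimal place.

Real value added 2014 = 3501.4 / 1.040 = 3366.73.

3,366.7 million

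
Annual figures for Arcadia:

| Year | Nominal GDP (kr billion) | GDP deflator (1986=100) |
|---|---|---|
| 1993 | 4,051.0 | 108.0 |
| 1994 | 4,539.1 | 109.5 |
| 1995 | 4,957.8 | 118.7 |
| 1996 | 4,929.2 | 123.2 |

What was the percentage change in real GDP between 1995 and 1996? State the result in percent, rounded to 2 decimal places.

Real GDP 1995 = 4957.8/1.187 = 4176.75.
Real GDP 1996 = 4929.2/1.232 = 4000.97.
Change = 4000.97/4176.75 − 1 = -0.0421.

-4.21%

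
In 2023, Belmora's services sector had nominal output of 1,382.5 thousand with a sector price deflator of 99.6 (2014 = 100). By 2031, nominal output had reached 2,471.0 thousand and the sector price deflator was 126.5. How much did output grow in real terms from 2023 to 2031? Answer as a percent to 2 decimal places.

40.73%

Real output 2023 = 1382.5 / 0.996 = 1388.05.
Real output 2031 = 2471.0 / 1.265 = 1953.36.
Real growth = 1953.36 / 1388.05 − 1 = 0.4073.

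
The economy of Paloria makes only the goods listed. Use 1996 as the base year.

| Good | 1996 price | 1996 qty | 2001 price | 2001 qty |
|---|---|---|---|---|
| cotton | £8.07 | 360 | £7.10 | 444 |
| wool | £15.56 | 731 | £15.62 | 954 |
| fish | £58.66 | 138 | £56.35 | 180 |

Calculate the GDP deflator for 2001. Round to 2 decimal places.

97.28

Nominal GDP 2001 = 7.10·444 + 15.62·954 + 56.35·180 = 28196.88.
Real GDP 2001 (at 1996 prices) = 8.07·444 + 15.56·954 + 58.66·180 = 28986.12.
Deflator = Nominal/Real × 100 = 28196.88/28986.12 × 100 = 97.277.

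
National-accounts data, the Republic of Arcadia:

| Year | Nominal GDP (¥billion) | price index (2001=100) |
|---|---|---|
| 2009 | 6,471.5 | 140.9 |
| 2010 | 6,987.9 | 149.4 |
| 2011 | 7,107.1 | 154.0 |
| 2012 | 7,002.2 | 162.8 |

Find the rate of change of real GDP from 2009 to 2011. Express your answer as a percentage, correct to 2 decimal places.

0.48%

Real GDP 2009 = 6471.5/1.409 = 4592.97.
Real GDP 2011 = 7107.1/1.540 = 4615.00.
Change = 4615.00/4592.97 − 1 = 0.0048.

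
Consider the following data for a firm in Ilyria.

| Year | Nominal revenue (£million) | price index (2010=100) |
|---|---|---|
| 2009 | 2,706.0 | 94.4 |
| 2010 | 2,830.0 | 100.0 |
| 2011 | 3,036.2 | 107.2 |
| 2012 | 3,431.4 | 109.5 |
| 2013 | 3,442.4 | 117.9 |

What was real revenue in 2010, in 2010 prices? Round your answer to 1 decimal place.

£2,830.0 million

Real revenue 2010 = 2830.0 / 1.000 = 2830.00.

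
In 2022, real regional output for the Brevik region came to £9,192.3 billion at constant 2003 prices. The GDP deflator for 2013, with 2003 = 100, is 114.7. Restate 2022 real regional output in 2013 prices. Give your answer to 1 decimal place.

£10,543.6 billion

Real regional output in 2013 prices = Real regional output in 2003 prices × (P_2013/P_2003) = 9192.3 × 1.147 = 10543.57.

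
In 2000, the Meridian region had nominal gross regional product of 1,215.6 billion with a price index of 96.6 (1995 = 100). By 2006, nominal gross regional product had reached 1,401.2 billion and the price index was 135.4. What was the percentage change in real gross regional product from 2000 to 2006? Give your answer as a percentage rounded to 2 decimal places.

-17.76%

Real gross regional product 2000 = 1215.6 / 0.966 = 1258.39.
Real gross regional product 2006 = 1401.2 / 1.354 = 1034.86.
Real growth = 1034.86 / 1258.39 − 1 = -0.1776.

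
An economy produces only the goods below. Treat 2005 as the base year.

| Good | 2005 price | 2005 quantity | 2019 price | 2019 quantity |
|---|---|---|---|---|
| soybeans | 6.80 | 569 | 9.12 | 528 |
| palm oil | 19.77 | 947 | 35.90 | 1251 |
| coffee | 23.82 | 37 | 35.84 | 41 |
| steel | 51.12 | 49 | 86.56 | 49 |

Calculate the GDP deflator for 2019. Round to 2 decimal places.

Nominal GDP 2019 = 9.12·528 + 35.90·1251 + 35.84·41 + 86.56·49 = 55437.14.
Real GDP 2019 (at 2005 prices) = 6.80·528 + 19.77·1251 + 23.82·41 + 51.12·49 = 31804.17.
Deflator = Nominal/Real × 100 = 55437.14/31804.17 × 100 = 174.308.

174.31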